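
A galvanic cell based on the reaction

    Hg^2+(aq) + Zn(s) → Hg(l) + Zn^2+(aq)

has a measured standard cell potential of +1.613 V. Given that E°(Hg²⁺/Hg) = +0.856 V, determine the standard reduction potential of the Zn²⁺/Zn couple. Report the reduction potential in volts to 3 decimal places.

In the reaction as written the Hg²⁺/Hg couple is reduced (cathode) and Zn²⁺/Zn is oxidized (anode), so E°cell = E°(Hg²⁺/Hg) − E°(Zn²⁺/Zn).
E°(Zn²⁺/Zn) = E°(cathode) − E°cell = +0.856 − (+1.613) = −0.757 V.

−0.757 V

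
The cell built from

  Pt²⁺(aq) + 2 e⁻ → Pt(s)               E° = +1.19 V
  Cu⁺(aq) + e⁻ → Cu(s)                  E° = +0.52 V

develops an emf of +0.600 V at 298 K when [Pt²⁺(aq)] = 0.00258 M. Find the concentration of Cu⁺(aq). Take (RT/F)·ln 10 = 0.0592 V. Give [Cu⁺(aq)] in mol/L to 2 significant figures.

0.77 M

Pt²⁺/Pt is the cathode (higher E°); E°cell = +1.19 − (+0.52) = +0.67 V with n = 2.
From the Nernst equation, log Q = n(E° − E)/0.0592 = 2·(+0.67 − (+0.600))/0.0592 = 2.365.
For Pt²⁺(aq) + 2 Cu(s) → Pt(s) + 2 Cu⁺(aq), the reaction quotient is Q = [Cu⁺(aq)]^2 / [Pt²⁺(aq)].
Substituting the known concentrations and solving, log [Cu⁺(aq)] = −0.112 and [Cu⁺(aq)] = 0.77 M.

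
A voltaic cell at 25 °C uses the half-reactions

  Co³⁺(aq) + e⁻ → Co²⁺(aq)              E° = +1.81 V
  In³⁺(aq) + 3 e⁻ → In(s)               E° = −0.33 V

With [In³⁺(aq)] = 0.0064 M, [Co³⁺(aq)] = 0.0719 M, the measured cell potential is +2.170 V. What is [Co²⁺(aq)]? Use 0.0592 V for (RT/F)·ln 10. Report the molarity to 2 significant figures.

The Co³⁺/Co²⁺ couple has the larger reduction potential, so it is the cathode: E°cell = +1.81 − (−0.33) = +2.14 V and n = 3.
From the Nernst equation, log Q = n(E° − E)/0.0592 = 3·(+2.14 − (+2.170))/0.0592 = −1.520.
For 3 Co³⁺(aq) + In(s) → 3 Co²⁺(aq) + In³⁺(aq), the reaction quotient is Q = ([Co²⁺(aq)]^3·[In³⁺(aq)]) / [Co³⁺(aq)]^3.
Substituting the known concentrations and solving, log [Co²⁺(aq)] = −0.919 and [Co²⁺(aq)] = 0.12 M.

0.12 M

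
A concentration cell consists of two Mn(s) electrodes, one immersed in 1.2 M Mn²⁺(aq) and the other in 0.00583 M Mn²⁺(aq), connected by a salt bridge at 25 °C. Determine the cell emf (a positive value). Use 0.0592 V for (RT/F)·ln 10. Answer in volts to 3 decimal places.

0.068 V

For a concentration cell E°cell = 0, since both electrodes use the same couple.
The compartment with the higher Mn²⁺(aq) concentration (1.2 M) acts as the cathode; ions are reduced there and produced at the dilute (0.00583 M) anode.
With n = 2, Ecell = −(0.0592/2)·log([dilute]/[conc]) = −(0.0592/2)·log(0.00583/1.2) = +0.068 V.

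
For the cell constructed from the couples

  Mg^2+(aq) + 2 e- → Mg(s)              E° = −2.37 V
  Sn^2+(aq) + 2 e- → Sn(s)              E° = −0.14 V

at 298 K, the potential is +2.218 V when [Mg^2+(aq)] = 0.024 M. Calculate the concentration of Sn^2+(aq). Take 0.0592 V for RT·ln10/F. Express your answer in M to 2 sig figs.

0.0094 M

The Sn²⁺/Sn couple has the larger reduction potential, so it is the cathode: E°cell = −0.14 − (−2.37) = +2.23 V and n = 2.
From the Nernst equation, log Q = n(E° − E)/0.0592 = 2·(+2.23 − (+2.218))/0.0592 = 0.405.
Balancing electrons gives Sn^2+(aq) + Mg(s) → Sn(s) + Mg^2+(aq); thus Q = [Mg^2+(aq)] / [Sn^2+(aq)].
Solving for the unknown gives log [Sn^2+(aq)] = −2.025, so [Sn^2+(aq)] ≈ 0.0094 M.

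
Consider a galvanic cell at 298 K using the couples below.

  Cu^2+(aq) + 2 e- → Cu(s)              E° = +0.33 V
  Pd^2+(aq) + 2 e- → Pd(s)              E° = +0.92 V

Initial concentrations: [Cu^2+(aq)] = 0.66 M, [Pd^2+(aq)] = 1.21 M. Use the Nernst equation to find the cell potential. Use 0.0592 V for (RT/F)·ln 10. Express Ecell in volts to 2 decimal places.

Since E°(Pd²⁺/Pd) > E°(Cu²⁺/Cu), Pd²⁺/Pd serves as the cathode.
E°cell = E°cat − E°an = +0.92 − (+0.33) = +0.59 V; n = 2.
For the overall reaction Pd^2+(aq) + Cu(s) → Pd(s) + Cu^2+(aq), Q = [Cu^2+(aq)] / [Pd^2+(aq)] = 0.545, giving log Q = −0.263.
By the Nernst equation, E = +0.59 − (0.0592/2)·(−0.263) = +0.60 V.

+0.60 V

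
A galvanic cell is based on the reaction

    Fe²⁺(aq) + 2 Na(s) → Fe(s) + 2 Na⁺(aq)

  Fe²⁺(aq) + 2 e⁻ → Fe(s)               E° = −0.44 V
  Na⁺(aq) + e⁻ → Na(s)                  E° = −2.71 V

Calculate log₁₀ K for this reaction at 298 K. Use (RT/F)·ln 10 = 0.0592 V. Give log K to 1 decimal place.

log K = 76.7

The Fe²⁺/Fe couple is reduced (cathode); E°cell = −0.44 − (−2.71) = +2.27 V with n = 2.
At equilibrium E = 0, so log K = nE°cell / 0.0592 = (2)(+2.27) / 0.0592 = 76.7.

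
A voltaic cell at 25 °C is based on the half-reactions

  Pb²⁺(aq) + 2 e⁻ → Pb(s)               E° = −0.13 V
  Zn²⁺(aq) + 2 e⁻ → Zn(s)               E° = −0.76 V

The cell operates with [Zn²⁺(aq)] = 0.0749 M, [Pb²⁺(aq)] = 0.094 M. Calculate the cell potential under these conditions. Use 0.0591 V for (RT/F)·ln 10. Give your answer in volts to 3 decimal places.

Pb²⁺/Pb is reduced (cathode, E° = −0.13 V) and Zn²⁺/Zn is oxidized (anode).
E°cell = E°cat − E°an = −0.13 − (−0.76) = +0.63 V; n = 2.
For the overall reaction Pb²⁺(aq) + Zn(s) → Pb(s) + Zn²⁺(aq), Q = [Zn²⁺(aq)] / [Pb²⁺(aq)] = 0.797, giving log Q = −0.099.
Applying E = E° − (RT ln10/nF)·log Q gives +0.63 − (0.0591/2)(−0.099) = +0.633 V.

+0.633 V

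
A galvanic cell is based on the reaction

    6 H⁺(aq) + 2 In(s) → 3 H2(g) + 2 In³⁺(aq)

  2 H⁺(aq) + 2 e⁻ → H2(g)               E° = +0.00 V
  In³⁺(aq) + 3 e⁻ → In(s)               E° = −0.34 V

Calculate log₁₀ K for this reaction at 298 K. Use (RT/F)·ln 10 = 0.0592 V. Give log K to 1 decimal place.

The 2H⁺/H₂ couple is reduced (cathode); E°cell = +0.00 − (−0.34) = +0.34 V with n = 6.
At equilibrium E = 0, so log K = nE°cell / 0.0592 = (6)(+0.34) / 0.0592 = 34.5.

log K = 34.5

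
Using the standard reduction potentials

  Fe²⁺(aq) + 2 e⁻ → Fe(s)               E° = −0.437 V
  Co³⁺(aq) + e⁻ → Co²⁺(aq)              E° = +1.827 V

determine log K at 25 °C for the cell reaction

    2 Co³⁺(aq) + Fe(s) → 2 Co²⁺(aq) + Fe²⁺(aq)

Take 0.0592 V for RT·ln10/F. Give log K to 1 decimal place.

log K = 76.5

The Co³⁺/Co²⁺ couple is reduced (cathode); E°cell = +1.827 − (−0.437) = +2.264 V with n = 2.
At equilibrium E = 0, so log K = nE°cell / 0.0592 = (2)(+2.264) / 0.0592 = 76.5.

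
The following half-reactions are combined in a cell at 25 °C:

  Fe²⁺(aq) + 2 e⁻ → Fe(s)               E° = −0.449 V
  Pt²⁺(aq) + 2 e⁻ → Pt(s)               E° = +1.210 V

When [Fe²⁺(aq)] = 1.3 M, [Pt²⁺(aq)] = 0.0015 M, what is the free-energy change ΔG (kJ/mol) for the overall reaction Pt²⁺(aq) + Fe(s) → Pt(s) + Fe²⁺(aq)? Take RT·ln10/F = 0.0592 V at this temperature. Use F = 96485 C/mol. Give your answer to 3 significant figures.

−303 kJ/mol

E°cell = +1.210 − (−0.449) = +1.659 V; the balanced reaction transfers n = 2 electrons.
The reaction quotient is [Fe²⁺(aq)] / [Pt²⁺(aq)] = 867; by Nernst, E = +1.659 − (0.0592/2)(2.938) = +1.5720 V.
ΔG = −nFE = −(2)(96485)(+1.5720) J/mol = −303 kJ/mol.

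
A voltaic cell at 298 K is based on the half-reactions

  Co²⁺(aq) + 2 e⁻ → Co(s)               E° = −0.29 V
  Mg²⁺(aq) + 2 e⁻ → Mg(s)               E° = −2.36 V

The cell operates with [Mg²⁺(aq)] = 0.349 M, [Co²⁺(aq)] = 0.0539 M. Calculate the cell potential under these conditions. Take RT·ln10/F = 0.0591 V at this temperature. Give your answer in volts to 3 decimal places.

+2.046 V

The Co²⁺/Co couple has the more positive E°, so it is the cathode; Mg²⁺/Mg is the anode.
E°cell = −0.29 − (−2.36) = +2.07 V, with n = 2 electrons transferred.
The balanced reaction is Co²⁺(aq) + Mg(s) → Co(s) + Mg²⁺(aq), so Q = [Mg²⁺(aq)] / [Co²⁺(aq)] = 6.47 and log Q = 0.811.
E = E° − (0.0591/n)·log Q = +2.07 − (0.0591/2)(0.811) = +2.046 V.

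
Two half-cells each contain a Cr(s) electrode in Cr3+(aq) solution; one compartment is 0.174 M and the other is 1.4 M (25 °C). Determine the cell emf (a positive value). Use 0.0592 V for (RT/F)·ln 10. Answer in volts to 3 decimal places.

0.018 V

For a concentration cell E°cell = 0, since both electrodes use the same couple.
The compartment with the higher Cr3+(aq) concentration (1.4 M) acts as the cathode; ions are reduced there and produced at the dilute (0.174 M) anode.
With n = 3, Ecell = −(0.0592/3)·log([dilute]/[conc]) = −(0.0592/3)·log(0.174/1.4) = +0.018 V.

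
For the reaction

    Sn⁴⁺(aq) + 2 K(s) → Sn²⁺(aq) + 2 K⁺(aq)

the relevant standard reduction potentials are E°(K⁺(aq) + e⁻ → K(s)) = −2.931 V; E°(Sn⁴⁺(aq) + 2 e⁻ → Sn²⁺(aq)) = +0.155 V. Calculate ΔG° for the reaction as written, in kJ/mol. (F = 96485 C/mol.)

−596 kJ/mol

In the reaction as written Sn⁴⁺(aq) is reduced, so the Sn⁴⁺/Sn²⁺ couple is the cathode and K⁺/K is the anode.
E°cell = +0.155 − (−2.931) = +3.086 V; balancing electrons gives n = 2.
ΔG° = −nFE°cell = −(2)(96485)(+3.086) J/mol = −596 kJ/mol.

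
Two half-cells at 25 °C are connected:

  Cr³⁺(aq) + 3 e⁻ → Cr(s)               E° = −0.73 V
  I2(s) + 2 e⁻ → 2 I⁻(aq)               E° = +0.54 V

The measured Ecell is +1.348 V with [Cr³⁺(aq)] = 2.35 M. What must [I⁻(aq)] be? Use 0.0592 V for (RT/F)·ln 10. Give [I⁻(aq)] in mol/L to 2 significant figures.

With I₂/I⁻ at the cathode and Cr³⁺/Cr at the anode, E°cell = +0.54 − (−0.73) = +1.27 V (n = 6).
Since E = E° − (0.0592/n)·log Q, log Q = n(E° − E)/0.0592 = −7.905.
The balanced reaction is 3 I2(s) + 2 Cr(s) → 6 I⁻(aq) + 2 Cr³⁺(aq), so Q = [I⁻(aq)]^6·[Cr³⁺(aq)]^2.
Solving for the unknown gives log [I⁻(aq)] = −1.441, so [I⁻(aq)] ≈ 0.036 M.

0.036 M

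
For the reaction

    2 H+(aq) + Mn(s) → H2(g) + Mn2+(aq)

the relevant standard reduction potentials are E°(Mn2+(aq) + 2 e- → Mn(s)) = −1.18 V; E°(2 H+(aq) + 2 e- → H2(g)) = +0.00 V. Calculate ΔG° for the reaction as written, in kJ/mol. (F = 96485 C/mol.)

−228 kJ/mol

In the reaction as written H+(aq) is reduced, so the 2H⁺/H₂ couple is the cathode and Mn²⁺/Mn is the anode.
E°cell = +0.00 − (−1.18) = +1.18 V; balancing electrons gives n = 2.
ΔG° = −nFE°cell = −(2)(96485)(+1.18) J/mol = −228 kJ/mol.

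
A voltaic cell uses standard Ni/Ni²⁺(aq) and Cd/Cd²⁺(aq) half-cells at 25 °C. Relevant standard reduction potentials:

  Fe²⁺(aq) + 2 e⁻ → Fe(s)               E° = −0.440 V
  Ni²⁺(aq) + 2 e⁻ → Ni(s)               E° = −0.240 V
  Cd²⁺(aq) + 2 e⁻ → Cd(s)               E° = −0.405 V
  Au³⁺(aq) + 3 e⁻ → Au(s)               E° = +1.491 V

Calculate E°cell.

Of the two couples in this cell, the one with the more positive reduction potential is reduced at the cathode: here that is Ni²⁺/Ni (−0.240 V); Cd²⁺/Cd (−0.405 V) is the anode.
E°cell = E°(cathode) − E°(anode) = −0.240 − (−0.405) = +0.165 V.

+0.165 V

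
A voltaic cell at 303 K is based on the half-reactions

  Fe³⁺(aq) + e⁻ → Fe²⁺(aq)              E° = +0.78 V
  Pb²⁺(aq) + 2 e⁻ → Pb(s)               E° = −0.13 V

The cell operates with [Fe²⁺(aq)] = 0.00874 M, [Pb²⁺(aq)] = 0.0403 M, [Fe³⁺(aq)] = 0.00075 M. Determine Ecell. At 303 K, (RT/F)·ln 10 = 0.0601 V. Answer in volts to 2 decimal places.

Since E°(Fe³⁺/Fe²⁺) > E°(Pb²⁺/Pb), Fe³⁺/Fe²⁺ serves as the cathode.
E°cell = E°cat − E°an = +0.78 − (−0.13) = +0.91 V; n = 2.
Balancing gives 2 Fe³⁺(aq) + Pb(s) → 2 Fe²⁺(aq) + Pb²⁺(aq); hence Q = ([Fe²⁺(aq)]^2·[Pb²⁺(aq)]) / [Fe³⁺(aq)]^2 = 5.47 (log Q = 0.738).
E = E° − (0.0601/n)·log Q = +0.91 − (0.0601/2)(0.738) = +0.89 V.

+0.89 V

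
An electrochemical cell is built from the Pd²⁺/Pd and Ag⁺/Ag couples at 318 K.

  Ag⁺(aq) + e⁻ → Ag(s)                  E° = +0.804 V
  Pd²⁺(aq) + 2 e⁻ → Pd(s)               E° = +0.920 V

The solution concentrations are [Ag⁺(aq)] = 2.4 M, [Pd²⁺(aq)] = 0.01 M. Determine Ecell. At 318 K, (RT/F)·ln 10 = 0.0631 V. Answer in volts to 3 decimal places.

+0.029 V

Since E°(Pd²⁺/Pd) > E°(Ag⁺/Ag), Pd²⁺/Pd serves as the cathode.
E°cell = +0.920 − (+0.804) = +0.116 V, with n = 2 electrons transferred.
For the overall reaction Pd²⁺(aq) + 2 Ag(s) → Pd(s) + 2 Ag⁺(aq), Q = [Ag⁺(aq)]^2 / [Pd²⁺(aq)] = 576, giving log Q = 2.760.
E = E° − (0.0631/n)·log Q = +0.116 − (0.0631/2)(2.760) = +0.029 V.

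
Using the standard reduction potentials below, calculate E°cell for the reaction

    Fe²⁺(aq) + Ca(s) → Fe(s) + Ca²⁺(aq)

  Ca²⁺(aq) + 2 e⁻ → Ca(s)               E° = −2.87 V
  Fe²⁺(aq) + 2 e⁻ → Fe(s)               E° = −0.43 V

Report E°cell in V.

In the reaction as written, Fe²⁺(aq) is reduced (cathode) and Ca²⁺(aq) is produced by oxidation at the anode.
E°cell = E°(cathode) − E°(anode) = −0.43 − (−2.87) = +2.44 V.

+2.44 V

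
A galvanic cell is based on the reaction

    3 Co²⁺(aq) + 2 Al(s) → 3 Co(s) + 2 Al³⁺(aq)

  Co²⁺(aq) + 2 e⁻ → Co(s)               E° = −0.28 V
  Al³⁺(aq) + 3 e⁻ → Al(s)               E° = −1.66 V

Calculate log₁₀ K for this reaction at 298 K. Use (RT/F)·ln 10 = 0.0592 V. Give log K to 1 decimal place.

The Co²⁺/Co couple is reduced (cathode); E°cell = −0.28 − (−1.66) = +1.38 V with n = 6.
At equilibrium E = 0, so log K = nE°cell / 0.0592 = (6)(+1.38) / 0.0592 = 139.9.

log K = 139.9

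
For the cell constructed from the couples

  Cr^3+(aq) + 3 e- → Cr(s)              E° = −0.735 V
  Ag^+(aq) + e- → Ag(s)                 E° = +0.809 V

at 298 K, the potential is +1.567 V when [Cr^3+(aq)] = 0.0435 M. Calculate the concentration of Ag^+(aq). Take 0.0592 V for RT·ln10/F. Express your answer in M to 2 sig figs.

0.86 M

The Ag⁺/Ag couple has the larger reduction potential, so it is the cathode: E°cell = +0.809 − (−0.735) = +1.544 V and n = 3.
Rearranging E = E° − (0.0592/n)·log Q gives log Q = 3(+1.544 − (+1.567))/0.0592 = −1.166.
For 3 Ag^+(aq) + Cr(s) → 3 Ag(s) + Cr^3+(aq), the reaction quotient is Q = [Cr^3+(aq)] / [Ag^+(aq)]^3.
Substituting the known concentrations and solving, log [Ag^+(aq)] = −0.065 and [Ag^+(aq)] = 0.86 M.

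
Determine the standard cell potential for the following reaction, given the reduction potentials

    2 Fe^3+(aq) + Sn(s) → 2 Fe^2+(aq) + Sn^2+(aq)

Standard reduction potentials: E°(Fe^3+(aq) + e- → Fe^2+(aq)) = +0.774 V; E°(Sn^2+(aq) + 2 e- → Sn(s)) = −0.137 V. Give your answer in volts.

In the reaction as written, Fe^3+(aq) is reduced (cathode) and Sn^2+(aq) is produced by oxidation at the anode.
E°cell = E°(cathode) − E°(anode) = +0.774 − (−0.137) = +0.911 V.

+0.911 V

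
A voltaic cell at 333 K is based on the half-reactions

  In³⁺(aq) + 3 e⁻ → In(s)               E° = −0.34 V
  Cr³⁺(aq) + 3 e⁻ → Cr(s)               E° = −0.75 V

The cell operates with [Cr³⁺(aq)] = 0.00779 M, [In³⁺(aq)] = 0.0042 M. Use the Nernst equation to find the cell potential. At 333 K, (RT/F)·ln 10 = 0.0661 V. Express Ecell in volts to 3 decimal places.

+0.404 V

The In³⁺/In couple has the more positive E°, so it is the cathode; Cr³⁺/Cr is the anode.
E°cell = −0.34 − (−0.75) = +0.41 V, with n = 3 electrons transferred.
For the overall reaction In³⁺(aq) + Cr(s) → In(s) + Cr³⁺(aq), Q = [Cr³⁺(aq)] / [In³⁺(aq)] = 1.85, giving log Q = 0.268.
Applying E = E° − (RT ln10/nF)·log Q gives +0.41 − (0.0661/3)(0.268) = +0.404 V.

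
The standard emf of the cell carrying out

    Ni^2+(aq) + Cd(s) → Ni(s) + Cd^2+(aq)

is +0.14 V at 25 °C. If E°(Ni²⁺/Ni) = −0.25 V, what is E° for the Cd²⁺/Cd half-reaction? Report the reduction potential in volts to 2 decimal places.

In the reaction as written the Ni²⁺/Ni couple is reduced (cathode) and Cd²⁺/Cd is oxidized (anode), so E°cell = E°(Ni²⁺/Ni) − E°(Cd²⁺/Cd).
E°(Cd²⁺/Cd) = E°(cathode) − E°cell = −0.25 − (+0.14) = −0.39 V.

−0.39 V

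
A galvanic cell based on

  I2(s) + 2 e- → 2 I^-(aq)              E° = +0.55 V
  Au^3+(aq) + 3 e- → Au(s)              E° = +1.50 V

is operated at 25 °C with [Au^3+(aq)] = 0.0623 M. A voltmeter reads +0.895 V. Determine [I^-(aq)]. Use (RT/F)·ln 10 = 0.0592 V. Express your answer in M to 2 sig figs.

0.30 M

The Au³⁺/Au couple has the larger reduction potential, so it is the cathode: E°cell = +1.50 − (+0.55) = +0.95 V and n = 6.
Rearranging E = E° − (0.0592/n)·log Q gives log Q = 6(+0.95 − (+0.895))/0.0592 = 5.574.
Balancing electrons gives 2 Au^3+(aq) + 6 I^-(aq) → 2 Au(s) + 3 I2(s); thus Q = 1 / ([Au^3+(aq)]^2·[I^-(aq)]^6).
Isolating [I^-(aq)] in Q = 10^{5.574} yields log [I^-(aq)] = −0.527, i.e. 0.30 M.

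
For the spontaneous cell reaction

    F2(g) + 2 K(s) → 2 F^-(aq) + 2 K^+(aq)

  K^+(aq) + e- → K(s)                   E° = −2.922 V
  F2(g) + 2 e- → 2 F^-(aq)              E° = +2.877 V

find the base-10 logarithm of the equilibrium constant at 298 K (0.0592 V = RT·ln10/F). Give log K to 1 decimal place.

The F₂/F⁻ couple is reduced (cathode); E°cell = +2.877 − (−2.922) = +5.799 V with n = 2.
At equilibrium E = 0, so log K = nE°cell / 0.0592 = (2)(+5.799) / 0.0592 = 195.9.

log K = 195.9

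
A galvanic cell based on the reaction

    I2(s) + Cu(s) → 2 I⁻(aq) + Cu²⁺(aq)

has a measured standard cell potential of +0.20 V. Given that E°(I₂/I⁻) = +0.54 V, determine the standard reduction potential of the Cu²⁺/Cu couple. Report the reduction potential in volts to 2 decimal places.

+0.34 V

In the reaction as written the I₂/I⁻ couple is reduced (cathode) and Cu²⁺/Cu is oxidized (anode), so E°cell = E°(I₂/I⁻) − E°(Cu²⁺/Cu).
E°(Cu²⁺/Cu) = E°(cathode) − E°cell = +0.54 − (+0.20) = +0.34 V.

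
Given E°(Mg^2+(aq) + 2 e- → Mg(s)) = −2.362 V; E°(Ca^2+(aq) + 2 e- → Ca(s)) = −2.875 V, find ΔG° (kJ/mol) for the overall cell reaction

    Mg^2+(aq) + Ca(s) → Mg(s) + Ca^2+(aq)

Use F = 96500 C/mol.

−99.0 kJ/mol

In the reaction as written Mg^2+(aq) is reduced, so the Mg²⁺/Mg couple is the cathode and Ca²⁺/Ca is the anode.
E°cell = −2.362 − (−2.875) = +0.513 V; balancing electrons gives n = 2.
ΔG° = −nFE°cell = −(2)(96500)(+0.513) J/mol = −99.0 kJ/mol.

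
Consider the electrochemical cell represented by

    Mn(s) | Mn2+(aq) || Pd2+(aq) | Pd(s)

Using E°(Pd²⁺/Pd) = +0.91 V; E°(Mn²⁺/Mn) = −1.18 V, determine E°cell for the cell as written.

+2.09 V

By convention the left-hand electrode in cell notation is the anode (oxidation) and the right-hand electrode is the cathode (reduction).
E°cell = E°(right) − E°(left) = +0.91 − (−1.18) = +2.09 V.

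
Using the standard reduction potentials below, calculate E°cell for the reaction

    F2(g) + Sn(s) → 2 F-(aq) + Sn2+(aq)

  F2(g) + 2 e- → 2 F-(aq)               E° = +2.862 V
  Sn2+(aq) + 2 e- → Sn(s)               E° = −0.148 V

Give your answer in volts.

In the reaction as written, F2(g) is reduced (cathode) and Sn2+(aq) is produced by oxidation at the anode.
E°cell = E°(cathode) − E°(anode) = +2.862 − (−0.148) = +3.010 V.
The positive value indicates the reaction is spontaneous as written.

+3.010 V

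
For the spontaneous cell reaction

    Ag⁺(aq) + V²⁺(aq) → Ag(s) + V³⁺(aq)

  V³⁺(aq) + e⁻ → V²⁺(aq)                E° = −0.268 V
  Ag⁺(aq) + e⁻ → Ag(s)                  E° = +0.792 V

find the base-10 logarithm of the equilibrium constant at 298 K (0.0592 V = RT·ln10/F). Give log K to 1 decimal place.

The Ag⁺/Ag couple is reduced (cathode); E°cell = +0.792 − (−0.268) = +1.060 V with n = 1.
At equilibrium E = 0, so log K = nE°cell / 0.0592 = (1)(+1.060) / 0.0592 = 17.9.

log K = 17.9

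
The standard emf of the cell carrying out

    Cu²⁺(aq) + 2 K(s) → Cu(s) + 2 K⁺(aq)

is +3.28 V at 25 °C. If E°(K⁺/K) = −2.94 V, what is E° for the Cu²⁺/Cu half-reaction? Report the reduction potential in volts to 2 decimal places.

+0.34 V

In the reaction as written the Cu²⁺/Cu couple is reduced (cathode) and K⁺/K is oxidized (anode), so E°cell = E°(Cu²⁺/Cu) − E°(K⁺/K).
E°(Cu²⁺/Cu) = E°cell + E°(anode) = +3.28 + (−2.94) = +0.34 V.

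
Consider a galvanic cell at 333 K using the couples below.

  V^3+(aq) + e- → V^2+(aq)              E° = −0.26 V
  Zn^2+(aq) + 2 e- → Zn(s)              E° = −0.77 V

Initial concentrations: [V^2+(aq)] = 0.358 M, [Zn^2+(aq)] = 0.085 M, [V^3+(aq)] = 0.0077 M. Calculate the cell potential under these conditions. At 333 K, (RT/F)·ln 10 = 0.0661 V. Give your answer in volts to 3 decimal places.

The V³⁺/V²⁺ couple has the more positive E°, so it is the cathode; Zn²⁺/Zn is the anode.
E°cell = E°cat − E°an = −0.26 − (−0.77) = +0.51 V; n = 2.
Balancing gives 2 V^3+(aq) + Zn(s) → 2 V^2+(aq) + Zn^2+(aq); hence Q = ([V^2+(aq)]^2·[Zn^2+(aq)]) / [V^3+(aq)]^2 = 184 (log Q = 2.264).
Applying E = E° − (RT ln10/nF)·log Q gives +0.51 − (0.0661/2)(2.264) = +0.435 V.

+0.435 V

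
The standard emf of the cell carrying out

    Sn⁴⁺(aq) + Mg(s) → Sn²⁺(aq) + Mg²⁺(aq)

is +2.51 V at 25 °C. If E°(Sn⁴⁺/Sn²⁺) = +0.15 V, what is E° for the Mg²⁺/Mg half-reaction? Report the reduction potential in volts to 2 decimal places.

In the reaction as written the Sn⁴⁺/Sn²⁺ couple is reduced (cathode) and Mg²⁺/Mg is oxidized (anode), so E°cell = E°(Sn⁴⁺/Sn²⁺) − E°(Mg²⁺/Mg).
E°(Mg²⁺/Mg) = E°(cathode) − E°cell = +0.15 − (+2.51) = −2.36 V.

−2.36 V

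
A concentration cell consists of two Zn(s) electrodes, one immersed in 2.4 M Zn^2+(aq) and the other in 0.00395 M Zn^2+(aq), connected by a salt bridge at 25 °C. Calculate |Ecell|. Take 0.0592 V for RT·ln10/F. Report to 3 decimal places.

0.082 V

For a concentration cell E°cell = 0, since both electrodes use the same couple.
The compartment with the higher Zn^2+(aq) concentration (2.4 M) acts as the cathode; ions are reduced there and produced at the dilute (0.00395 M) anode.
With n = 2, Ecell = −(0.0592/2)·log([dilute]/[conc]) = −(0.0592/2)·log(0.00395/2.4) = +0.082 V.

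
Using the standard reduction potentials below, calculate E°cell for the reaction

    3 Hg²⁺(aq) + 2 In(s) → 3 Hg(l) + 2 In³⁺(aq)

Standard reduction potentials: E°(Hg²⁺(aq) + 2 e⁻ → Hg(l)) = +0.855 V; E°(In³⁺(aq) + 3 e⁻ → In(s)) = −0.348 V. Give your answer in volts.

+1.203 V

In the reaction as written, Hg²⁺(aq) is reduced (cathode) and In³⁺(aq) is produced by oxidation at the anode.
E°cell = E°(cathode) − E°(anode) = +0.855 − (−0.348) = +1.203 V.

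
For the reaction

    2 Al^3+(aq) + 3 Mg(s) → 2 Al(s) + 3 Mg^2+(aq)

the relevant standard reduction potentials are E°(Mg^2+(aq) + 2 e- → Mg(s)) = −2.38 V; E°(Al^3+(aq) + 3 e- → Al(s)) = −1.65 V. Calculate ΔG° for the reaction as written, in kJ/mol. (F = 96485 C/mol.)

−423 kJ/mol

In the reaction as written Al^3+(aq) is reduced, so the Al³⁺/Al couple is the cathode and Mg²⁺/Mg is the anode.
E°cell = −1.65 − (−2.38) = +0.73 V; balancing electrons gives n = 6.
ΔG° = −nFE°cell = −(6)(96485)(+0.73) J/mol = −423 kJ/mol.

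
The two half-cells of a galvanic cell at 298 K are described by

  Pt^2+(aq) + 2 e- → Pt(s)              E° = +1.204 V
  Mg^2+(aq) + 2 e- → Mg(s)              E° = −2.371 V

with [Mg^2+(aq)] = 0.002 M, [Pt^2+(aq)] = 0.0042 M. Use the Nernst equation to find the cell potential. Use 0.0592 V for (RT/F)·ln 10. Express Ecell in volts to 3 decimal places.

Pt²⁺/Pt is reduced (cathode, E° = +1.204 V) and Mg²⁺/Mg is oxidized (anode).
The standard potential is +1.204 − (−2.371) = +3.575 V and the balanced reaction transfers n = 2 electrons.
Balancing gives Pt^2+(aq) + Mg(s) → Pt(s) + Mg^2+(aq); hence Q = [Mg^2+(aq)] / [Pt^2+(aq)] = 0.476 (log Q = −0.322).
By the Nernst equation, E = +3.575 − (0.0592/2)·(−0.322) = +3.585 V.

+3.585 V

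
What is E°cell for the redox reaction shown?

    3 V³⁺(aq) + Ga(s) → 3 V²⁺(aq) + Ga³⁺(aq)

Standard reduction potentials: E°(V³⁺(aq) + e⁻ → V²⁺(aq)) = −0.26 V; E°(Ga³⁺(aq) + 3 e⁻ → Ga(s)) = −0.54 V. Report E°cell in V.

V³⁺(aq) gains electrons, so the V³⁺/V²⁺ couple is the cathode; the Ga³⁺/Ga couple is the anode.
E°cell = E°(cathode) − E°(anode) = −0.26 − (−0.54) = +0.28 V.

+0.28 V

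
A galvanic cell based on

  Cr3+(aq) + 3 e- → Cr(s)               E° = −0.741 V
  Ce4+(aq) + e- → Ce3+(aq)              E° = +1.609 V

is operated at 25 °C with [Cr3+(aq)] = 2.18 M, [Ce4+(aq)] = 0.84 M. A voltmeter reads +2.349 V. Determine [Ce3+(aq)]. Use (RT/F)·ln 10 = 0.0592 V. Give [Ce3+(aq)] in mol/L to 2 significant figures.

Ce⁴⁺/Ce³⁺ is the cathode (higher E°); E°cell = +1.609 − (−0.741) = +2.350 V with n = 3.
Since E = E° − (0.0592/n)·log Q, log Q = n(E° − E)/0.0592 = 0.051.
Balancing electrons gives 3 Ce4+(aq) + Cr(s) → 3 Ce3+(aq) + Cr3+(aq); thus Q = ([Ce3+(aq)]^3·[Cr3+(aq)]) / [Ce4+(aq)]^3.
Isolating [Ce3+(aq)] in Q = 10^{0.051} yields log [Ce3+(aq)] = −0.172, i.e. 0.67 M.

0.67 M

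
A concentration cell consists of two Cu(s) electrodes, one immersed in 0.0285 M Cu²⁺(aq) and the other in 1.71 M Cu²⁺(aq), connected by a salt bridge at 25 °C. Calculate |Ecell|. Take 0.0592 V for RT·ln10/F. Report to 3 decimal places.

0.053 V

For a concentration cell E°cell = 0, since both electrodes use the same couple.
The compartment with the higher Cu²⁺(aq) concentration (1.71 M) acts as the cathode; ions are reduced there and produced at the dilute (0.0285 M) anode.
With n = 2, Ecell = −(0.0592/2)·log([dilute]/[conc]) = −(0.0592/2)·log(0.0285/1.71) = +0.053 V.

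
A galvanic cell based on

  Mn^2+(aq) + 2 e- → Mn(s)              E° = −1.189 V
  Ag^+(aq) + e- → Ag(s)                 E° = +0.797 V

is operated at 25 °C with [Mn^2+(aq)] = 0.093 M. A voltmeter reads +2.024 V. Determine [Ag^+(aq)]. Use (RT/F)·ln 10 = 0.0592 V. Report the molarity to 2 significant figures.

1.3 M

Ag⁺/Ag is the cathode (higher E°); E°cell = +0.797 − (−1.189) = +1.986 V with n = 2.
Rearranging E = E° − (0.0592/n)·log Q gives log Q = 2(+1.986 − (+2.024))/0.0592 = −1.284.
For 2 Ag^+(aq) + Mn(s) → 2 Ag(s) + Mn^2+(aq), the reaction quotient is Q = [Mn^2+(aq)] / [Ag^+(aq)]^2.
Isolating [Ag^+(aq)] in Q = 10^{−1.284} yields log [Ag^+(aq)] = 0.126, i.e. 1.3 M.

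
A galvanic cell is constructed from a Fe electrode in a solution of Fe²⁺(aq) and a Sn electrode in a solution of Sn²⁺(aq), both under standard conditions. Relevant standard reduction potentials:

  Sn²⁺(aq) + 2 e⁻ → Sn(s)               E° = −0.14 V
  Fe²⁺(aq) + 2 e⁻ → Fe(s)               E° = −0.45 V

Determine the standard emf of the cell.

+0.31 V

The Sn²⁺/Sn couple has the higher E°, so Sn ion is reduced (cathode) and Fe is oxidized (anode).
E°cell = E°(cathode) − E°(anode) = −0.14 − (−0.45) = +0.31 V.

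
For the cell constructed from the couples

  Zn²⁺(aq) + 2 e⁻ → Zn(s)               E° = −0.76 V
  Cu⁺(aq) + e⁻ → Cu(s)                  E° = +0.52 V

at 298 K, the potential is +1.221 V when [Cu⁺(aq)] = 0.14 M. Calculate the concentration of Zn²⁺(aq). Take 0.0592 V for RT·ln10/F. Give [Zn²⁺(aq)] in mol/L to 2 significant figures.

The Cu⁺/Cu couple has the larger reduction potential, so it is the cathode: E°cell = +0.52 − (−0.76) = +1.28 V and n = 2.
Rearranging E = E° − (0.0592/n)·log Q gives log Q = 2(+1.28 − (+1.221))/0.0592 = 1.993.
The balanced reaction is 2 Cu⁺(aq) + Zn(s) → 2 Cu(s) + Zn²⁺(aq), so Q = [Zn²⁺(aq)] / [Cu⁺(aq)]^2.
Isolating [Zn²⁺(aq)] in Q = 10^{1.993} yields log [Zn²⁺(aq)] = 0.285, i.e. 1.9 M.

1.9 M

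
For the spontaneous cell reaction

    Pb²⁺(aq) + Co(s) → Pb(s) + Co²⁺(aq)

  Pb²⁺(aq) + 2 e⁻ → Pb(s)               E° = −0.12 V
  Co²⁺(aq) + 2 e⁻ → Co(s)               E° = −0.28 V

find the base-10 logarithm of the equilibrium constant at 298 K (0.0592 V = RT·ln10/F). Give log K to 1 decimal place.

The Pb²⁺/Pb couple is reduced (cathode); E°cell = −0.12 − (−0.28) = +0.16 V with n = 2.
At equilibrium E = 0, so log K = nE°cell / 0.0592 = (2)(+0.16) / 0.0592 = 5.4.

log K = 5.4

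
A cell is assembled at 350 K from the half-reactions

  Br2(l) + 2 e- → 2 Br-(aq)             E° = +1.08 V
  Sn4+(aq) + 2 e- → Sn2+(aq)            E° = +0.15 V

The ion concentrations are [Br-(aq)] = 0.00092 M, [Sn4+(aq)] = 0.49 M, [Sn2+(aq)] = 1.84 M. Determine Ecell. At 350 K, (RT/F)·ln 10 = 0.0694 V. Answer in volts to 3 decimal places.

The Br₂/Br⁻ couple has the more positive E°, so it is the cathode; Sn⁴⁺/Sn²⁺ is the anode.
The standard potential is +1.08 − (+0.15) = +0.93 V and the balanced reaction transfers n = 2 electrons.
Balancing gives Br2(l) + Sn2+(aq) → 2 Br-(aq) + Sn4+(aq); hence Q = ([Br-(aq)]^2·[Sn4+(aq)]) / [Sn2+(aq)] = 2.25×10^−7 (log Q = −6.647).
By the Nernst equation, E = +0.93 − (0.0694/2)·(−6.647) = +1.161 V.

+1.161 V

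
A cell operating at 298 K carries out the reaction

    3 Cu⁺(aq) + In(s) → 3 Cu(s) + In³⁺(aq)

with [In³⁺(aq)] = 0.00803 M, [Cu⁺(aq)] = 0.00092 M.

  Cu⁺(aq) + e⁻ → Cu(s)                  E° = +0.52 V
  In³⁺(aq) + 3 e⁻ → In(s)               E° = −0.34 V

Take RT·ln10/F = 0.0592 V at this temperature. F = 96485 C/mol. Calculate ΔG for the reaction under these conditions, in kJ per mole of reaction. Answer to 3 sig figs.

−209 kJ/mol

With Cu⁺/Cu reduced at the cathode, E°cell = +0.52 − (−0.34) = +0.86 V and n = 3.
Here Q = [In³⁺(aq)] / [Cu⁺(aq)]^3 = 1.03×10^7 (log Q = 7.013), giving E = +0.86 − (0.0592/3)·(7.013) = +0.7216 V.
ΔG = −nFE = −(3)(96485)(+0.7216) J/mol = −209 kJ/mol.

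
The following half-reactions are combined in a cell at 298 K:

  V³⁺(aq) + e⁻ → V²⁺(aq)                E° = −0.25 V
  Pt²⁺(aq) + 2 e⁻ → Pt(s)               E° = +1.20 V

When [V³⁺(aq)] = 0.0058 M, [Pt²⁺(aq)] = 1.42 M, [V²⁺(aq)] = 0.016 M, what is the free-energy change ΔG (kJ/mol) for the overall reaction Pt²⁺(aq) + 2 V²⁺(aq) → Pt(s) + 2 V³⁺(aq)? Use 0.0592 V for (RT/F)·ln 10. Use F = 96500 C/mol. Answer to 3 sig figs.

−286 kJ/mol

With Pt²⁺/Pt reduced at the cathode, E°cell = +1.20 − (−0.25) = +1.45 V and n = 2.
Q = [V³⁺(aq)]^2 / ([Pt²⁺(aq)]·[V²⁺(aq)]^2) = 0.0925, so log Q = −1.034 and E = +1.45 − (0.0592/2)(−1.034) = +1.4806 V.
ΔG = −nFE = −(2)(96500)(+1.4806) J/mol = −286 kJ/mol.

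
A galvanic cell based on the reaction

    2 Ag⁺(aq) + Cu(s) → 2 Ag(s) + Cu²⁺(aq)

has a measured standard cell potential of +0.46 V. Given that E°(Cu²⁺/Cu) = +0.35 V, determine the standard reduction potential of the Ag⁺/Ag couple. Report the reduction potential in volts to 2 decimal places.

In the reaction as written the Ag⁺/Ag couple is reduced (cathode) and Cu²⁺/Cu is oxidized (anode), so E°cell = E°(Ag⁺/Ag) − E°(Cu²⁺/Cu).
E°(Ag⁺/Ag) = E°cell + E°(anode) = +0.46 + (+0.35) = +0.81 V.

+0.81 V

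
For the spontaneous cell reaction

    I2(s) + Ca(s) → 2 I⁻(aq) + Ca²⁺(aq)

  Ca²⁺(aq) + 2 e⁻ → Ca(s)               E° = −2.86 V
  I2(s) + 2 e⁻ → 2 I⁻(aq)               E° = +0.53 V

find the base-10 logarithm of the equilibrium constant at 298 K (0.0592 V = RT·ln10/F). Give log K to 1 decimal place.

The I₂/I⁻ couple is reduced (cathode); E°cell = +0.53 − (−2.86) = +3.39 V with n = 2.
At equilibrium E = 0, so log K = nE°cell / 0.0592 = (2)(+3.39) / 0.0592 = 114.5.

log K = 114.5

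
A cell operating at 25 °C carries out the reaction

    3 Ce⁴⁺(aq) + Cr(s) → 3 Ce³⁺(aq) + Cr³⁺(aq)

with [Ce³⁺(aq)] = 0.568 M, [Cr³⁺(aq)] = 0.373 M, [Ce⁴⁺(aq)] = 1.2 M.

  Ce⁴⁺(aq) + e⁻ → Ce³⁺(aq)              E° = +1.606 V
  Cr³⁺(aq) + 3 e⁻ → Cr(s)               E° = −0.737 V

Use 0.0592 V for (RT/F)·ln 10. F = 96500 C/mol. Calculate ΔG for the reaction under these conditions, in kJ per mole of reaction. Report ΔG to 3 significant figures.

The standard cell potential is +1.606 − (−0.737) = +2.343 V, with n = 3 electrons in the balanced equation.
Here Q = ([Ce³⁺(aq)]^3·[Cr³⁺(aq)]) / [Ce⁴⁺(aq)]^3 = 0.0396 (log Q = −1.403), giving E = +2.343 − (0.0592/3)·(−1.403) = +2.3707 V.
Then ΔG = −nFE = −3 × 96500 × +2.3707 J/mol = −686 kJ/mol.

−686 kJ/mol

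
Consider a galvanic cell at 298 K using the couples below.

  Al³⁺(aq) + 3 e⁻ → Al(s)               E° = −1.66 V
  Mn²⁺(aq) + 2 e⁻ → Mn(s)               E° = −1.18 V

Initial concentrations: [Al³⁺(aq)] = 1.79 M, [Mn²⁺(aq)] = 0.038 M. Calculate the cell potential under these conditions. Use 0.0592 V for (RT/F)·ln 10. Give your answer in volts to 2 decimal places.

+0.43 V

Mn²⁺/Mn is reduced (cathode, E° = −1.18 V) and Al³⁺/Al is oxidized (anode).
E°cell = −1.18 − (−1.66) = +0.48 V, with n = 6 electrons transferred.
Balancing gives 3 Mn²⁺(aq) + 2 Al(s) → 3 Mn(s) + 2 Al³⁺(aq); hence Q = [Al³⁺(aq)]^2 / [Mn²⁺(aq)]^3 = 5.84×10^4 (log Q = 4.766).
Applying E = E° − (RT ln10/nF)·log Q gives +0.48 − (0.0592/6)(4.766) = +0.43 V.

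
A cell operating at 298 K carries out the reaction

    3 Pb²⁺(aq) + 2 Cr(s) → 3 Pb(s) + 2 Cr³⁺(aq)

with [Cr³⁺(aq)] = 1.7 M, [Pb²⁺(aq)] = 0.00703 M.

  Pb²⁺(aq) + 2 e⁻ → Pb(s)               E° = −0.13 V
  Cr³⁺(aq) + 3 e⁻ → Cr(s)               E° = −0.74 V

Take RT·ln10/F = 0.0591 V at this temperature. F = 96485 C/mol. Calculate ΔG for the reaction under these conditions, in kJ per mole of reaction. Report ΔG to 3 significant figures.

−314 kJ/mol

E°cell = −0.13 − (−0.74) = +0.61 V; the balanced reaction transfers n = 6 electrons.
The reaction quotient is [Cr³⁺(aq)]^2 / [Pb²⁺(aq)]^3 = 8.32×10^6; by Nernst, E = +0.61 − (0.0591/6)(6.920) = +0.5418 V.
ΔG = −nFE = −(6)(96485)(+0.5418) J/mol = −314 kJ/mol.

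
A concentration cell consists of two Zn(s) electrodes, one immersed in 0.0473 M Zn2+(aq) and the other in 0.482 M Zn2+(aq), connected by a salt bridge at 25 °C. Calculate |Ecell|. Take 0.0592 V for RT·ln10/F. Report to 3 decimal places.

For a concentration cell E°cell = 0, since both electrodes use the same couple.
The compartment with the higher Zn2+(aq) concentration (0.482 M) acts as the cathode; ions are reduced there and produced at the dilute (0.0473 M) anode.
With n = 2, Ecell = −(0.0592/2)·log([dilute]/[conc]) = −(0.0592/2)·log(0.0473/0.482) = +0.030 V.

0.030 V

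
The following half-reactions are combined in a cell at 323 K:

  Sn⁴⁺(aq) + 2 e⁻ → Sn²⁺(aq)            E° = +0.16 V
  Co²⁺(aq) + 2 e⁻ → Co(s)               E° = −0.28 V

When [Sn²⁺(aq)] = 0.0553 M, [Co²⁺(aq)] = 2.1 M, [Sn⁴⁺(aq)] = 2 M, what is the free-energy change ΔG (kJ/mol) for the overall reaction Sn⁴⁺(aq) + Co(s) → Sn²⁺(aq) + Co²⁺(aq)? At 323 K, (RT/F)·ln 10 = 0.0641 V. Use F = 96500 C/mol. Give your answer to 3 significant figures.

The standard cell potential is +0.16 − (−0.28) = +0.44 V, with n = 2 electrons in the balanced equation.
Q = ([Sn²⁺(aq)]·[Co²⁺(aq)]) / [Sn⁴⁺(aq)] = 0.0581, so log Q = −1.236 and E = +0.44 − (0.0641/2)(−1.236) = +0.4796 V.
Then ΔG = −nFE = −2 × 96500 × +0.4796 J/mol = −92.6 kJ/mol.

−92.6 kJ/mol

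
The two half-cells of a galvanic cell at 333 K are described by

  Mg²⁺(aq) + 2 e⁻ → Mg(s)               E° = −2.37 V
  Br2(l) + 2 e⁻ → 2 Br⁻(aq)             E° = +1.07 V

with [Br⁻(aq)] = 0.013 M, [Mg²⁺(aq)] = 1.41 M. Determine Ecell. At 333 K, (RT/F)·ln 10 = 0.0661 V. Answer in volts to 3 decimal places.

+3.560 V

The Br₂/Br⁻ couple has the more positive E°, so it is the cathode; Mg²⁺/Mg is the anode.
The standard potential is +1.07 − (−2.37) = +3.44 V and the balanced reaction transfers n = 2 electrons.
The balanced reaction is Br2(l) + Mg(s) → 2 Br⁻(aq) + Mg²⁺(aq), so Q = [Br⁻(aq)]^2·[Mg²⁺(aq)] = 0.000238 and log Q = −3.623.
E = E° − (0.0661/n)·log Q = +3.44 − (0.0661/2)(−3.623) = +3.560 V.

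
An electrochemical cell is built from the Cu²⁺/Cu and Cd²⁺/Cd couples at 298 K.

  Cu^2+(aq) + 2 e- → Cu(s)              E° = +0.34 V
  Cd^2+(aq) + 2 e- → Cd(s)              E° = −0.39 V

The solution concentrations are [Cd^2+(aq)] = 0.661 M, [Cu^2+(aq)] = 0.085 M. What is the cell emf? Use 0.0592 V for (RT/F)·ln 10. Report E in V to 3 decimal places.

The Cu²⁺/Cu couple has the more positive E°, so it is the cathode; Cd²⁺/Cd is the anode.
E°cell = +0.34 − (−0.39) = +0.73 V, with n = 2 electrons transferred.
For the overall reaction Cu^2+(aq) + Cd(s) → Cu(s) + Cd^2+(aq), Q = [Cd^2+(aq)] / [Cu^2+(aq)] = 7.78, giving log Q = 0.891.
E = E° − (0.0592/n)·log Q = +0.73 − (0.0592/2)(0.891) = +0.704 V.

+0.704 V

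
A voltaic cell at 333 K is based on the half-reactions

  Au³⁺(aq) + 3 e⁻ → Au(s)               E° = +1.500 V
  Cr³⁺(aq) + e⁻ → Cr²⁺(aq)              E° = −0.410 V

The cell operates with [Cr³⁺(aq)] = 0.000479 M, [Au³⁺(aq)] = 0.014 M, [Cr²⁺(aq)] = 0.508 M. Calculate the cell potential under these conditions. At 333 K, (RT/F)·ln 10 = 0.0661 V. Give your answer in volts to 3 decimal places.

+2.069 V

Since E°(Au³⁺/Au) > E°(Cr³⁺/Cr²⁺), Au³⁺/Au serves as the cathode.
E°cell = E°cat − E°an = +1.500 − (−0.410) = +1.910 V; n = 3.
For the overall reaction Au³⁺(aq) + 3 Cr²⁺(aq) → Au(s) + 3 Cr³⁺(aq), Q = [Cr³⁺(aq)]^3 / ([Au³⁺(aq)]·[Cr²⁺(aq)]^3) = 5.99×10^−8, giving log Q = −7.223.
By the Nernst equation, E = +1.910 − (0.0661/3)·(−7.223) = +2.069 V.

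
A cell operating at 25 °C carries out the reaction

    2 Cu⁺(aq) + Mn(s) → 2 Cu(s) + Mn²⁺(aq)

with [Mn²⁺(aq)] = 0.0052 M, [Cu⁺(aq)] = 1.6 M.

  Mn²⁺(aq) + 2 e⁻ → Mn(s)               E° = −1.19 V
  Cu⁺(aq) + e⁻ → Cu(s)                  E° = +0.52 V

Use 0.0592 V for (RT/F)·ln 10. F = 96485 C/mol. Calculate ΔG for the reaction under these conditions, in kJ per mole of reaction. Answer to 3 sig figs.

E°cell = +0.52 − (−1.19) = +1.71 V; the balanced reaction transfers n = 2 electrons.
Q = [Mn²⁺(aq)] / [Cu⁺(aq)]^2 = 0.00203, so log Q = −2.692 and E = +1.71 − (0.0592/2)(−2.692) = +1.7897 V.
Then ΔG = −nFE = −2 × 96485 × +1.7897 J/mol = −345 kJ/mol.

−345 kJ/mol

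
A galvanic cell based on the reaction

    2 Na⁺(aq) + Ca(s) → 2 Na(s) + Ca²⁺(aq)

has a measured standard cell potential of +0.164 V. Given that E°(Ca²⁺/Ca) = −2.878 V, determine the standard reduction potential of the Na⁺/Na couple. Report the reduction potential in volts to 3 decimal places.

In the reaction as written the Na⁺/Na couple is reduced (cathode) and Ca²⁺/Ca is oxidized (anode), so E°cell = E°(Na⁺/Na) − E°(Ca²⁺/Ca).
E°(Na⁺/Na) = E°cell + E°(anode) = +0.164 + (−2.878) = −2.714 V.

−2.714 V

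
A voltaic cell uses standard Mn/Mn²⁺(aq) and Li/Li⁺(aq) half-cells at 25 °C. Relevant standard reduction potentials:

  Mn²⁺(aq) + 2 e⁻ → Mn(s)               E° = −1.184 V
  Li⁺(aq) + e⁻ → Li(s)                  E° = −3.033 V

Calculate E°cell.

+1.849 V

The Mn²⁺/Mn couple has the higher E°, so Mn ion is reduced (cathode) and Li is oxidized (anode).
E°cell = E°(cathode) − E°(anode) = −1.184 − (−3.033) = +1.849 V.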